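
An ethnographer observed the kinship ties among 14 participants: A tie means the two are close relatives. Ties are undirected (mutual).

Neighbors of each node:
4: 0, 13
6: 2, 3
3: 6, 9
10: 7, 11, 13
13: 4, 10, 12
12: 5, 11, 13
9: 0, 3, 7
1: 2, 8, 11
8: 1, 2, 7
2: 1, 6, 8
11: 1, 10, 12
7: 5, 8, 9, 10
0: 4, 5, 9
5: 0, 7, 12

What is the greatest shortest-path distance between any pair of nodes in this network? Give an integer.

Eccentricity of each node (its greatest distance to any other): 0:4, 1:4, 2:5, 3:4, 4:5, 5:4, 6:5, 7:3, 8:4, 9:3, 10:4, 11:4, 12:4, 13:5.
The maximum eccentricity is 5, realized for instance by the pair 13–6 via 13 – 10 – 7 – 9 – 3 – 6. So the diameter is 5.

5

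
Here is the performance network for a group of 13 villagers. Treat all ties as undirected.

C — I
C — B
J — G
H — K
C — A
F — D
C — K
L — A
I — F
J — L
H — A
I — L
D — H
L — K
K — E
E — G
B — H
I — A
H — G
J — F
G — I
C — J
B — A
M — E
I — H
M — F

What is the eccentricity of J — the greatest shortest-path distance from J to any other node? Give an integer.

2

Distances from J: A:2, B:2, C:1, D:2, E:2, F:1, G:1, H:2, I:2, K:2, L:1, M:2.
The largest is 2 (to B, I, A, K, E, H, D, and M), so the eccentricity of J is 2.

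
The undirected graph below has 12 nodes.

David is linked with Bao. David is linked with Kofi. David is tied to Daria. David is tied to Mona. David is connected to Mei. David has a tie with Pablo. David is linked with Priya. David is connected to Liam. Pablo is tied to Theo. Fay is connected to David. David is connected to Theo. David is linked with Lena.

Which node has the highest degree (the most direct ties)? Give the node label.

David

Degrees — Bao:1, Daria:1, David:11, Fay:1, Kofi:1, Lena:1, Liam:1, Mei:1, Mona:1, Pablo:2, Priya:1, Theo:2.
The maximum is 11, attained only by David.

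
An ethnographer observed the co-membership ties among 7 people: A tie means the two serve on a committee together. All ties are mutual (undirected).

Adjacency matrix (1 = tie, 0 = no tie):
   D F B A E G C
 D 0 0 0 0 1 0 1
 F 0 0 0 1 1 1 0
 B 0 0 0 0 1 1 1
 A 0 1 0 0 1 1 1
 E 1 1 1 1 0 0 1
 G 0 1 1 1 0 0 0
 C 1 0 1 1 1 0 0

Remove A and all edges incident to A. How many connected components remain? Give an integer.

1

A's neighbors (C, E, F, and G) remain reachable from one another through other ties, so the rest of the network stays in one piece.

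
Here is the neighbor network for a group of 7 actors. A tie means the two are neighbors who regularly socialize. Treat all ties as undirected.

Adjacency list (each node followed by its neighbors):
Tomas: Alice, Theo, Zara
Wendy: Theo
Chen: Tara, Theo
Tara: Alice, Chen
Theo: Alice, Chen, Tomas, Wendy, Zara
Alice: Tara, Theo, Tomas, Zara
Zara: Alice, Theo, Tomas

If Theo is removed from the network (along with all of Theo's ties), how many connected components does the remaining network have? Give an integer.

2

Without Theo, the remaining ties split the others into: {Alice, Chen, Tara, Tomas, Zara}; {Wendy}.
That's 2 separate components.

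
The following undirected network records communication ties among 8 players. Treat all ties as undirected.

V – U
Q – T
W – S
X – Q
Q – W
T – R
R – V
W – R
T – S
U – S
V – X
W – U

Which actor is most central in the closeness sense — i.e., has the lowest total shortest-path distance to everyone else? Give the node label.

W

Farness (sum of distances to all others) for each node — Q:11, R:11, S:12, T:11, U:11, V:11, W:10, X:13.
The smallest farness is 10, for W, so W has the highest closeness.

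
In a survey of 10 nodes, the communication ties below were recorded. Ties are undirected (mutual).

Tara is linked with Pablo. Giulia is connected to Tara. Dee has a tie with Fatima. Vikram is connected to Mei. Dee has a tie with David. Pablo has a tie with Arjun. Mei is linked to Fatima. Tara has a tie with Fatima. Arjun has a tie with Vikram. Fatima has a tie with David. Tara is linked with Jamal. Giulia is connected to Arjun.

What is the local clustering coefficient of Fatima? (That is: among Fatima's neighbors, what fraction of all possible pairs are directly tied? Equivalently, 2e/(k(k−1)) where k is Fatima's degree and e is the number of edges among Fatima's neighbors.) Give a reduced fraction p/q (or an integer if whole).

1/6

Fatima's neighbors: David, Dee, Mei, and Tara (k = 4).
Possible neighbor pairs: C(4,2) = 6. Edges among them: David–Dee → e = 1.
Clustering(Fatima) = 1/6.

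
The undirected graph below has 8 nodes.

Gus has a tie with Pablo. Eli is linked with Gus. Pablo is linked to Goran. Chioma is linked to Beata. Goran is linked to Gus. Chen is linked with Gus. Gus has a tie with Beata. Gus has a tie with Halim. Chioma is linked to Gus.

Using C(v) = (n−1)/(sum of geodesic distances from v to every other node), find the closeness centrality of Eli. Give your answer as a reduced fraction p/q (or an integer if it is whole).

Distances from Eli: Beata:2, Chen:2, Chioma:2, Goran:2, Gus:1, Halim:2, Pablo:2. Sum = 13.
n = 8, so closeness = 7/13.

7/13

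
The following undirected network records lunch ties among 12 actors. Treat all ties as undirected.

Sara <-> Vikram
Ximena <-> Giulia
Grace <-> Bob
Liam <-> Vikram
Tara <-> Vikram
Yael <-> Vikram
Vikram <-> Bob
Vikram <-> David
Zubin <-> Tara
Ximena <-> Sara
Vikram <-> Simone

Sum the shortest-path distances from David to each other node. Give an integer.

Distances from David: Bob:2, Giulia:4, Grace:3, Liam:2, Sara:2, Simone:2, Tara:2, Vikram:1, Ximena:3, Yael:2, Zubin:3.
Sum = 2 + 4 + 3 + 2 + 2 + 2 + 2 + 1 + 3 + 2 + 3 = 26.

26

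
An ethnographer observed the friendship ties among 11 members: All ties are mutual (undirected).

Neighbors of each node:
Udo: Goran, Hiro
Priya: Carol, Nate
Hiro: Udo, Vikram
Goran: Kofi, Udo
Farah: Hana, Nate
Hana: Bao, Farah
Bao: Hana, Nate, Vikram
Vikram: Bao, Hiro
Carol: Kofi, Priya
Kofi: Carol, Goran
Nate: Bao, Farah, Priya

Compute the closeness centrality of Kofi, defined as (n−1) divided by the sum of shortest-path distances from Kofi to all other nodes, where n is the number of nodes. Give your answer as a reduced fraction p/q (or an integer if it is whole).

Distances from Kofi: Bao:4, Carol:1, Farah:4, Goran:1, Hana:5, Hiro:3, Nate:3, Priya:2, Udo:2, Vikram:4. Sum = 29.
n = 11, so closeness = 10/29.

10/29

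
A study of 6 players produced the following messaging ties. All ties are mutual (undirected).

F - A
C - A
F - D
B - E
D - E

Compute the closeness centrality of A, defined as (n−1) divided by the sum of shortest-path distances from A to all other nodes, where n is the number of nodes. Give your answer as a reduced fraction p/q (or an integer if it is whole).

5/11

Distances from A: B:4, C:1, D:2, E:3, F:1. Sum = 11.
n = 6, so closeness = 5/11.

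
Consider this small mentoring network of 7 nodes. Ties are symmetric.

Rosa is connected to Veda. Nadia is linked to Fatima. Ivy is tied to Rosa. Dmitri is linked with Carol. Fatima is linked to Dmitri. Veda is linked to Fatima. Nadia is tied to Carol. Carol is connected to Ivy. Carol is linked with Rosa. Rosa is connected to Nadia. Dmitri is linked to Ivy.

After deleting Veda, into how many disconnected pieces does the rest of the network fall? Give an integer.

1

Veda's neighbors (Fatima and Rosa) remain reachable from one another through other ties, so the rest of the network stays in one piece.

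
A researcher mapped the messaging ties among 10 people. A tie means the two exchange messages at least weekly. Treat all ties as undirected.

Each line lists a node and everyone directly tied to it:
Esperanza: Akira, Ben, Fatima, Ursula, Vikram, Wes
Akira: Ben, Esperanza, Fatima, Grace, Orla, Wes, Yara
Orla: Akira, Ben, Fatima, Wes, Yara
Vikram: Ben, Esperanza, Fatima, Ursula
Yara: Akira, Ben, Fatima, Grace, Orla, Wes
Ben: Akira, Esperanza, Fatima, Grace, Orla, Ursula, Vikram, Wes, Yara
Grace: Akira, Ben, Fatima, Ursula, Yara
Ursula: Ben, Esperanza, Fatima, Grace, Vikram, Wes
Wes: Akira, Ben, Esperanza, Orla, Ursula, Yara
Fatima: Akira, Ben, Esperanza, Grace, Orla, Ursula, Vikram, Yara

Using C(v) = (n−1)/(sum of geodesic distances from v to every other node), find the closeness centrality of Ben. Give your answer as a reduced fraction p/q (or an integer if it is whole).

1

Distances from Ben: Akira:1, Esperanza:1, Fatima:1, Grace:1, Orla:1, Ursula:1, Vikram:1, Wes:1, Yara:1. Sum = 9.
n = 10, so closeness = 9/9 = 1.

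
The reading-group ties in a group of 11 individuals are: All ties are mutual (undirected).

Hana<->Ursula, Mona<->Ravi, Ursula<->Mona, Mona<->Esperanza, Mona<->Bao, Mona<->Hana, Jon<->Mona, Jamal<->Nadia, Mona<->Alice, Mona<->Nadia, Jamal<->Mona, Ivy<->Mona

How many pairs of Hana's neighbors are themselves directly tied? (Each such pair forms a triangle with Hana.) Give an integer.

1

Hana's neighbors: Mona and Ursula.
Neighbor pairs that are themselves tied: Hana–Mona–Ursula. Each forms one triangle with Hana, for 1 in total.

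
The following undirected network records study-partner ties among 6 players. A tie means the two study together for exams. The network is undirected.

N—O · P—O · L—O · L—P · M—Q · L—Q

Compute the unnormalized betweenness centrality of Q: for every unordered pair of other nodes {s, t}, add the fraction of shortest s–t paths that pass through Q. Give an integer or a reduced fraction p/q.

Pairs whose geodesics pass through Q — M–L: 1; M–O: 1; M–N: 1; M–P: 1.
All other pairs contribute 0.
Summing the contributions gives betweenness(Q) = 4.

4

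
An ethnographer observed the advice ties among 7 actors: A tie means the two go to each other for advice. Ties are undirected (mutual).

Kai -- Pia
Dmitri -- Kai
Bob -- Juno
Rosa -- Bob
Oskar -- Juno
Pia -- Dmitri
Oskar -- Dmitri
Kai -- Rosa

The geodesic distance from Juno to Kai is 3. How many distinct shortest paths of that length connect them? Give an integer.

The shortest distance is 3. The length-3 paths are: Juno–Oskar–Dmitri–Kai; Juno–Bob–Rosa–Kai.
That gives 2 distinct shortest paths.

2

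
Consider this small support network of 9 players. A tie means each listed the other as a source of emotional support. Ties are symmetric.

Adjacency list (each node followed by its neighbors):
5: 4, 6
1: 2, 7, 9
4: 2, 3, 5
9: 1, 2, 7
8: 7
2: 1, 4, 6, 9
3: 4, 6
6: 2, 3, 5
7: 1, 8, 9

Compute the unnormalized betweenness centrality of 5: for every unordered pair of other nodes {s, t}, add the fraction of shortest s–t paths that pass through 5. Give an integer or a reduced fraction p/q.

1/3

Pairs whose geodesics pass through 5 — 4–6: 1/3.
All other pairs contribute 0.
Summing the contributions gives betweenness(5) = 1/3.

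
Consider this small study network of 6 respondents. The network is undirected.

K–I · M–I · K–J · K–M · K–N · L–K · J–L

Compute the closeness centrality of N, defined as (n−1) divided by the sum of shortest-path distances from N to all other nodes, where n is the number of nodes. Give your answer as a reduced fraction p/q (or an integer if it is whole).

5/9

Distances from N: I:2, J:2, K:1, L:2, M:2. Sum = 9.
n = 6, so closeness = 5/9.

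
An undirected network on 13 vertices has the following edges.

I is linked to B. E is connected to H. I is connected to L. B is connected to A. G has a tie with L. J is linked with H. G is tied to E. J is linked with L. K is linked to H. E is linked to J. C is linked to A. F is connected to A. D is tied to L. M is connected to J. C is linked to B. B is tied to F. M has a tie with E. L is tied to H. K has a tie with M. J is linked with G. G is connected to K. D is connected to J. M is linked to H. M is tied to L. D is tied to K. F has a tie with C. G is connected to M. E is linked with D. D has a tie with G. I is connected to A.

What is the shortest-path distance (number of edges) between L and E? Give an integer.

One shortest route is L – H – E, which uses 2 edges, and L and E are not directly tied, so nothing shorter exists. So d(L,E) = 2.

2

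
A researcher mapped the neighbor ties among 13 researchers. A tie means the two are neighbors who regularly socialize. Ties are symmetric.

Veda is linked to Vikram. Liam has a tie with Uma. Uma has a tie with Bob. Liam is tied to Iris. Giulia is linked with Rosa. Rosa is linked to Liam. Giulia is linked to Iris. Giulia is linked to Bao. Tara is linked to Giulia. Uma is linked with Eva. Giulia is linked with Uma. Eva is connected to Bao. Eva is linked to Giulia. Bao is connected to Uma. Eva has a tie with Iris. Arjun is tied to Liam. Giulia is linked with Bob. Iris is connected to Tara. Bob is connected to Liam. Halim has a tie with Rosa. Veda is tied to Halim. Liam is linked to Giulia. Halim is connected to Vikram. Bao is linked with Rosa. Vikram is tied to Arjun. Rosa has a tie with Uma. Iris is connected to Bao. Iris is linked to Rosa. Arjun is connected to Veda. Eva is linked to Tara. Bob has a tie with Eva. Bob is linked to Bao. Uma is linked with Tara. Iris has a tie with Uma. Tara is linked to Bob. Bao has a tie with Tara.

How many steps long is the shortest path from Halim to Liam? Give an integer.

2

One shortest route is Halim – Rosa – Liam, which uses 2 edges, and Halim and Liam are not directly tied, so nothing shorter exists. So d(Halim,Liam) = 2.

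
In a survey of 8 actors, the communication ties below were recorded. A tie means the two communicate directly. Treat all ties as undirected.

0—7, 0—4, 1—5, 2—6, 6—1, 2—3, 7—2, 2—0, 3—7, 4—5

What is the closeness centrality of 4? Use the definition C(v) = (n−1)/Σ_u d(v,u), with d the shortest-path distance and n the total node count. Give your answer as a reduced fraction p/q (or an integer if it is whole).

Distances from 4: 0:1, 1:2, 2:2, 3:3, 5:1, 6:3, 7:2. Sum = 14.
n = 8, so closeness = 7/14 = 1/2.

1/2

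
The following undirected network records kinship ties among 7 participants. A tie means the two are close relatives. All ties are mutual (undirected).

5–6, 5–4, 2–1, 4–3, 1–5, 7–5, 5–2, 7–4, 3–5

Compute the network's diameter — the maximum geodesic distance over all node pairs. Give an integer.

2

Eccentricity of each node (its greatest distance to any other): 1:2, 2:2, 3:2, 4:2, 5:1, 6:2, 7:2.
The maximum eccentricity is 2, realized for instance by the pair 7–3 via 7 – 5 – 3. So the diameter is 2.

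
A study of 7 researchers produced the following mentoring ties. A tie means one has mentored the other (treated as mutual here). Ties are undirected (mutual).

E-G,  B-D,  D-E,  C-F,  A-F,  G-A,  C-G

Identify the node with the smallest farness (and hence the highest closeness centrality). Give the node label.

G

Farness (sum of distances to all others) for each node — A:13, B:19, C:13, D:14, E:11, F:16, G:10.
The smallest farness is 10, for G, so G has the highest closeness.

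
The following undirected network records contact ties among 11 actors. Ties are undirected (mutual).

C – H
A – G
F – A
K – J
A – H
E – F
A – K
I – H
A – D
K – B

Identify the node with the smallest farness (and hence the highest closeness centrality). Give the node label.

Farness (sum of distances to all others) for each node — A:15, B:29, C:29, D:24, E:31, F:22, G:24, H:20, I:29, J:29, K:20.
The smallest farness is 15, for A, so A has the highest closeness.

A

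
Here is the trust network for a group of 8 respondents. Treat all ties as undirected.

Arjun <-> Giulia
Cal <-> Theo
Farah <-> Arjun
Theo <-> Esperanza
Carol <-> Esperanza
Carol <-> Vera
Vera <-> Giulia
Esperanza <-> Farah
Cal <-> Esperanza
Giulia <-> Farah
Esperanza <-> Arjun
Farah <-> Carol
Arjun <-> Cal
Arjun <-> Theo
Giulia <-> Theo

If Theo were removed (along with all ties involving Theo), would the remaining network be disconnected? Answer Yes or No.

Even without Theo, every remaining node can still reach every other (the residual graph is connected), so Theo is not a cut vertex.

No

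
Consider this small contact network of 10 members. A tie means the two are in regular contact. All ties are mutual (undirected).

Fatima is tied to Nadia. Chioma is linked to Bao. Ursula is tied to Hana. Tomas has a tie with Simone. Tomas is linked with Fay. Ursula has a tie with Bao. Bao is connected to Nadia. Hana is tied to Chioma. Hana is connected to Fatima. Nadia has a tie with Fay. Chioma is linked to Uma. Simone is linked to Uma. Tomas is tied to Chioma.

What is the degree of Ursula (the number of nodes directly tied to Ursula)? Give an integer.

Ursula is directly tied to Bao and Hana. That is 2 neighbors, so the degree of Ursula is 2.

2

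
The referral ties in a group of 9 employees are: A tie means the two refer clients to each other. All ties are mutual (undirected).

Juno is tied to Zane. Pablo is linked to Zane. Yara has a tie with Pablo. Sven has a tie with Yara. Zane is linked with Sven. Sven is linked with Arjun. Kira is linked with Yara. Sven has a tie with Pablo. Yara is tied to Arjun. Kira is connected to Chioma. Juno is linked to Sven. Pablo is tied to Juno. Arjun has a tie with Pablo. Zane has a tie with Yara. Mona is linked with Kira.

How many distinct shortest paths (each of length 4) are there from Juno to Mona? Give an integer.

The shortest distance is 4. The length-4 paths are: Juno–Pablo–Yara–Kira–Mona; Juno–Sven–Yara–Kira–Mona; Juno–Zane–Yara–Kira–Mona.
That gives 3 distinct shortest paths.

3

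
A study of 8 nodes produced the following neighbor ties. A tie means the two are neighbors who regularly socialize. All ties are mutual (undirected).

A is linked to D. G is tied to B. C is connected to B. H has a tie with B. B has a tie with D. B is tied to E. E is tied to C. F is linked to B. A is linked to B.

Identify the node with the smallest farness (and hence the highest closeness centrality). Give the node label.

Farness (sum of distances to all others) for each node — A:12, B:7, C:12, D:12, E:12, F:13, G:13, H:13.
The smallest farness is 7, for B, so B has the highest closeness.

B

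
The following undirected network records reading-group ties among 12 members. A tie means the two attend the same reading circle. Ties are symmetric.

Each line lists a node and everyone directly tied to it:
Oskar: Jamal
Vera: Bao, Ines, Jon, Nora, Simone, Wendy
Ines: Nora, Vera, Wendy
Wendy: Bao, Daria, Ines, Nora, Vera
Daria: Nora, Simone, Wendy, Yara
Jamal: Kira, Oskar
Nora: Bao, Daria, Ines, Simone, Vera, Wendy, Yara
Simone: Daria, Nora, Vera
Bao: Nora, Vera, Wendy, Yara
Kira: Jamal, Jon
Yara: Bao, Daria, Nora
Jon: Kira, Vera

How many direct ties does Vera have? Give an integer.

Vera is directly tied to Bao, Ines, Jon, Nora, Simone, and Wendy. That is 6 neighbors, so the degree of Vera is 6.

6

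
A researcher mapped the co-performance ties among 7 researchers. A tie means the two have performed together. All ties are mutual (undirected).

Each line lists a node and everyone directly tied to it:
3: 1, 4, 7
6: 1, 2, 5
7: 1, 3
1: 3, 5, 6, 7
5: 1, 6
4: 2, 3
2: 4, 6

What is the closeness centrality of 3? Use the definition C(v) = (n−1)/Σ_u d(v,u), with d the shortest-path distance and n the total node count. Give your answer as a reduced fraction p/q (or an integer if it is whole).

2/3

Distances from 3: 1:1, 2:2, 4:1, 5:2, 6:2, 7:1. Sum = 9.
n = 7, so closeness = 6/9 = 2/3.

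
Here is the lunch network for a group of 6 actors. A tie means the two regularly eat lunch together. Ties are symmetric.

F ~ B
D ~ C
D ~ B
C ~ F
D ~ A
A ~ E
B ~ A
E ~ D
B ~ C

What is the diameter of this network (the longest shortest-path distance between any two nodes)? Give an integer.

Eccentricity of each node (its greatest distance to any other): A:2, B:2, C:2, D:2, E:3, F:3.
The maximum eccentricity is 3, realized for instance by the pair F–E via F – B – A – E. So the diameter is 3.

3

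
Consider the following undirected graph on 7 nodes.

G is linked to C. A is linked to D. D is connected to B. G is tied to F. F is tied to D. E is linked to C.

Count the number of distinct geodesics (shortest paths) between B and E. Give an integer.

1

The shortest distance is 5, and the only length-5 path is B–D–F–G–C–E. So there is exactly 1 shortest path.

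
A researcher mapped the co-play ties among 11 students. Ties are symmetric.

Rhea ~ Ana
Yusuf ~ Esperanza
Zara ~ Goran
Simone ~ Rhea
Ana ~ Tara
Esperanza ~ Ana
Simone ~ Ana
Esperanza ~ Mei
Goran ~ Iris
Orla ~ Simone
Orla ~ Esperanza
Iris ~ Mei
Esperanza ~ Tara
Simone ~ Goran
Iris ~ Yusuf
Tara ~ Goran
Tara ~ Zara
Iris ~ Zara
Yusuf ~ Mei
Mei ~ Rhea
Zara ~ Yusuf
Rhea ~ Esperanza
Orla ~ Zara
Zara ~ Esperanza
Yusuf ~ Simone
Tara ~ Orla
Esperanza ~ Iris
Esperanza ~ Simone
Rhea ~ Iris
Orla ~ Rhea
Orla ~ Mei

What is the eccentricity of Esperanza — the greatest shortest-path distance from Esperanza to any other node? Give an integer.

2

Distances from Esperanza: Ana:1, Goran:2, Iris:1, Mei:1, Orla:1, Rhea:1, Simone:1, Tara:1, Yusuf:1, Zara:1.
The largest is 2 (to Goran), so the eccentricity of Esperanza is 2.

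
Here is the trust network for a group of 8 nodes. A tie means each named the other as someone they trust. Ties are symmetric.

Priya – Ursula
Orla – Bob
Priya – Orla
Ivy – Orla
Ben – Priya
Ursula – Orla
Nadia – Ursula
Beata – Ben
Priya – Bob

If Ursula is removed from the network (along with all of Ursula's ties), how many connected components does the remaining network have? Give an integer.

Without Ursula, the remaining ties split the others into: {Beata, Ben, Bob, Ivy, Orla, Priya}; {Nadia}.
That's 2 separate components.

2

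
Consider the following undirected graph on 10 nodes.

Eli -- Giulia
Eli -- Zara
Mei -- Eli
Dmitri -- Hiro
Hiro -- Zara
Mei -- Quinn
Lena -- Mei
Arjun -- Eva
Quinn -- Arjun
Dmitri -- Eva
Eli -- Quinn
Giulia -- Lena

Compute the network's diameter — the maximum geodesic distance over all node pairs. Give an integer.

5

Eccentricity of each node (its greatest distance to any other): Arjun:3, Dmitri:5, Eli:3, Eva:4, Giulia:4, Hiro:4, Lena:5, Mei:4, Quinn:3, Zara:3.
The maximum eccentricity is 5, realized for instance by the pair Dmitri–Lena via Dmitri – Hiro – Zara – Eli – Giulia – Lena. So the diameter is 5.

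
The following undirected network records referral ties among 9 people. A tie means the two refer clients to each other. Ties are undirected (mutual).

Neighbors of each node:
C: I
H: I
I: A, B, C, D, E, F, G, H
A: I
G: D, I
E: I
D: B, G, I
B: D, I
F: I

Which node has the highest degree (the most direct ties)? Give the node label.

I

Degrees — A:1, B:2, C:1, D:3, E:1, F:1, G:2, H:1, I:8.
The maximum is 8, attained only by I.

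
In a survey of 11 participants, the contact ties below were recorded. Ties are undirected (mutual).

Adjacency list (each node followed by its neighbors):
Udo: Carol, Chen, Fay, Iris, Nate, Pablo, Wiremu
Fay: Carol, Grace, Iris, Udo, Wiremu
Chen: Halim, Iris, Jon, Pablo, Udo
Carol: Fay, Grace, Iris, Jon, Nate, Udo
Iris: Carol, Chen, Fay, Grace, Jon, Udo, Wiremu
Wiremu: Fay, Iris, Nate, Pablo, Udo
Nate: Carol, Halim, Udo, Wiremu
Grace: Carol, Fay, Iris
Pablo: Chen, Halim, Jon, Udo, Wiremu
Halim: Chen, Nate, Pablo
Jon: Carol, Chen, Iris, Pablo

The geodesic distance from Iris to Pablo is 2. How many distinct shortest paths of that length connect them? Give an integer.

The shortest distance is 2. The length-2 paths are: Iris–Chen–Pablo; Iris–Jon–Pablo; Iris–Udo–Pablo; Iris–Wiremu–Pablo.
That gives 4 distinct shortest paths.

4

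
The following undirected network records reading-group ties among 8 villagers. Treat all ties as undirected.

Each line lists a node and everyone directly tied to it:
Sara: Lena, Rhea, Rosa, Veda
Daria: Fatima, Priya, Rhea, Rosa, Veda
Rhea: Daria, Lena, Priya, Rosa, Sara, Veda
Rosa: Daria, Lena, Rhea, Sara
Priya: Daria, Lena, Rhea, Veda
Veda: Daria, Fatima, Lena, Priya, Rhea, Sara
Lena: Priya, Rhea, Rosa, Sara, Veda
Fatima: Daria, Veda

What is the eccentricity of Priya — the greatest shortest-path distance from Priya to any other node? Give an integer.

2

Distances from Priya: Daria:1, Fatima:2, Lena:1, Rhea:1, Rosa:2, Sara:2, Veda:1.
The largest is 2 (to Sara, Fatima, and Rosa), so the eccentricity of Priya is 2.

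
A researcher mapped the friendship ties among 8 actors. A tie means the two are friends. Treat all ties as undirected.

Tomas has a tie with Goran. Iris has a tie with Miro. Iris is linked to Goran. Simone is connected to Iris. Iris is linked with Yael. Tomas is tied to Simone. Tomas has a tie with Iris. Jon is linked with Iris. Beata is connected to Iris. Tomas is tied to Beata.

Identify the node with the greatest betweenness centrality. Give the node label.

Unnormalized betweenness of each node: Beata:0, Goran:0, Iris:33/2, Jon:0, Miro:0, Simone:0, Tomas:3/2, Yael:0.
Iris has the largest value, 33/2, making it the main broker — the node through which the most shortest paths run.

Iris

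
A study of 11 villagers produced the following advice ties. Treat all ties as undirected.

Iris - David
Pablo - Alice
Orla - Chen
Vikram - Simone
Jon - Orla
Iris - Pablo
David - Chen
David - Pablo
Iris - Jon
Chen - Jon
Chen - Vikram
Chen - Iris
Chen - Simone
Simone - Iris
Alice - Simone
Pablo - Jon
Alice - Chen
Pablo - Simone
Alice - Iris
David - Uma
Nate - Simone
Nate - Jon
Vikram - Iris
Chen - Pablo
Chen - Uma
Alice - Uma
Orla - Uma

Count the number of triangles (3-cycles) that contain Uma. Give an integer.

3

Uma's neighbors: Alice, Chen, David, and Orla.
Neighbor pairs that are themselves tied: Uma–Alice–Chen; Uma–Chen–David; Uma–Chen–Orla. Each forms one triangle with Uma, for 3 in total.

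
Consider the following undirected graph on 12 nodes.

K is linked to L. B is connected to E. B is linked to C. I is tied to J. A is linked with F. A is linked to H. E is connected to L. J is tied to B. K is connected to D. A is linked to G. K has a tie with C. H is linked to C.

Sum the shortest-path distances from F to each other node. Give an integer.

42

Distances from F: A:1, B:4, C:3, D:5, E:5, G:2, H:2, I:6, J:5, K:4, L:5.
Sum = 1 + 4 + 3 + 5 + 5 + 2 + 2 + 6 + 5 + 4 + 5 = 42.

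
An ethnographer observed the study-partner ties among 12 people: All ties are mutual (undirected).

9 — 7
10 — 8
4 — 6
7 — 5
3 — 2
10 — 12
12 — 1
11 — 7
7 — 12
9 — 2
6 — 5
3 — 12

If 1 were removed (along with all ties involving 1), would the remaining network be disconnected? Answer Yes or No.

Even without 1, every remaining node can still reach every other (the residual graph is connected), so 1 is not a cut vertex.

No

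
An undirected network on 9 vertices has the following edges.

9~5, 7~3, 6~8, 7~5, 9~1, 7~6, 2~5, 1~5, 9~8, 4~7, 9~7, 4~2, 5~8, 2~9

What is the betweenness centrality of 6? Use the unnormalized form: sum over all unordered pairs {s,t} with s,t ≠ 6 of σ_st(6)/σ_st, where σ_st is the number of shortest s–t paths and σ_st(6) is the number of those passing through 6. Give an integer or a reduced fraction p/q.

13/15

Pairs whose geodesics pass through 6 — 8–3: 1/3; 8–7: 1/3; 8–4: 1/5.
All other pairs contribute 0.
Summing the contributions gives betweenness(6) = 13/15.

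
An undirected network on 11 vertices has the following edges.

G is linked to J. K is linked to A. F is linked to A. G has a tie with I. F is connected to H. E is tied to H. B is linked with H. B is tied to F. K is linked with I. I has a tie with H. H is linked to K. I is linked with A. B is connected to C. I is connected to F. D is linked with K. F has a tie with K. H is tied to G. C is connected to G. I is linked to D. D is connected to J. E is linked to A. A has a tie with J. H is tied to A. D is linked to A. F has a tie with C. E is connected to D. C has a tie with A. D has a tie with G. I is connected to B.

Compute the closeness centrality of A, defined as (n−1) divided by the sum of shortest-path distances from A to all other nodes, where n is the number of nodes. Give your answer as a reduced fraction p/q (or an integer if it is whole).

5/6

Distances from A: B:2, C:1, D:1, E:1, F:1, G:2, H:1, I:1, J:1, K:1. Sum = 12.
n = 11, so closeness = 10/12 = 5/6.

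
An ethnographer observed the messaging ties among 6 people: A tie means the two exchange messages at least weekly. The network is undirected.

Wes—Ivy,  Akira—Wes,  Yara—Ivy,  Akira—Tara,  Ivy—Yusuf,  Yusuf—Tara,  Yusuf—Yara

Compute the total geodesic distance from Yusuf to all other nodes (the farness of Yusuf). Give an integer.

Distances from Yusuf: Akira:2, Ivy:1, Tara:1, Wes:2, Yara:1.
Sum = 2 + 1 + 1 + 2 + 1 = 7.

7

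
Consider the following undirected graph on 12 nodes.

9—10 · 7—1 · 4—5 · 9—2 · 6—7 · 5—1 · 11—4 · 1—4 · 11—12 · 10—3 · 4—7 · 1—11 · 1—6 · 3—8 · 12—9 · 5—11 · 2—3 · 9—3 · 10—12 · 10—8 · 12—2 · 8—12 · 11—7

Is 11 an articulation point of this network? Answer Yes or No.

Removing 11 leaves {1, 4, 5, 6, and 7} with no path to {2, 3, 8, 9, 10, and 12}, so the network splits into 2 components. 11 is a cut vertex.

Yes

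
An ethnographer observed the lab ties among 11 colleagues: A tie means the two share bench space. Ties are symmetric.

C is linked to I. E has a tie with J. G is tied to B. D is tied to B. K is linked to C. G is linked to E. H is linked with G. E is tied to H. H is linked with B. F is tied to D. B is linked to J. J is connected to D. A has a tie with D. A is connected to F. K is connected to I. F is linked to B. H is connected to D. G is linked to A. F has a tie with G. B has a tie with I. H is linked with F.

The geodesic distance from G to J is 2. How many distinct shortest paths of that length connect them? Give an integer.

2

The shortest distance is 2. The length-2 paths are: G–E–J; G–B–J.
That gives 2 distinct shortest paths.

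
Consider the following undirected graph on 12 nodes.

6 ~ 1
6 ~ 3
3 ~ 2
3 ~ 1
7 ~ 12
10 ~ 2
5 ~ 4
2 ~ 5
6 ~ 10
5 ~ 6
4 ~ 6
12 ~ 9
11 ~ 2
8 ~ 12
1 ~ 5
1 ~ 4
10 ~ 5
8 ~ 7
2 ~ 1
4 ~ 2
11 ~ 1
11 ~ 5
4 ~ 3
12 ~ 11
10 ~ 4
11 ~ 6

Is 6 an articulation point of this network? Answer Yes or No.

Even without 6, every remaining node can still reach every other (the residual graph is connected), so 6 is not a cut vertex.

No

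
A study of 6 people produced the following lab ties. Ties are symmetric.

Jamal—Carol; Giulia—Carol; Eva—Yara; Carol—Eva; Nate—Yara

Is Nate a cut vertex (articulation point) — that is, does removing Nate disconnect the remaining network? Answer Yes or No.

Even without Nate, every remaining node can still reach every other (the residual graph is connected), so Nate is not a cut vertex.

No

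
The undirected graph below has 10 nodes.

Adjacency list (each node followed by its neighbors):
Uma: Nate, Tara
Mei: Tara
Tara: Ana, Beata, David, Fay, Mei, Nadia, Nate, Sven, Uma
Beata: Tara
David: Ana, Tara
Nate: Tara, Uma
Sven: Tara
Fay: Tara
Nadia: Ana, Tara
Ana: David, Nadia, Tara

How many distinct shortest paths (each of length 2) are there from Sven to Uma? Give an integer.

1

The shortest distance is 2, and the only length-2 path is Sven–Tara–Uma. So there is exactly 1 shortest path.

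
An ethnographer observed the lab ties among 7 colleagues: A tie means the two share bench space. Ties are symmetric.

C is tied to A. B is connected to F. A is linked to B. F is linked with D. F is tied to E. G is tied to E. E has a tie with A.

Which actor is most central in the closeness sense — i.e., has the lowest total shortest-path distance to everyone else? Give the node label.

Farness (sum of distances to all others) for each node — A:10, B:11, C:15, D:15, E:9, F:10, G:14.
The smallest farness is 9, for E, so E has the highest closeness.

E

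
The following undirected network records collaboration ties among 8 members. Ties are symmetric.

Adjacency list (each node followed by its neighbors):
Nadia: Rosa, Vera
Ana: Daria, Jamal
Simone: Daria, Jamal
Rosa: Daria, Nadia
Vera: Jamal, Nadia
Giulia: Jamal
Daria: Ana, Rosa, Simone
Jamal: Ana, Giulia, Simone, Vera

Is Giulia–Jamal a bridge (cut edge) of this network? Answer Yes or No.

Without the Giulia–Jamal edge there is no alternate route between Giulia and Jamal, so the network disconnects. It is a bridge.

Yes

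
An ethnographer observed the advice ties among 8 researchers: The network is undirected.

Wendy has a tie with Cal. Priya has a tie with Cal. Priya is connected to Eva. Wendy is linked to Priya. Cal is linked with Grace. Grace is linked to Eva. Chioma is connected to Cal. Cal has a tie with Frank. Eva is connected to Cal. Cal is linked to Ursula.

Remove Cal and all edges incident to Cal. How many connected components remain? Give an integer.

4

Without Cal, the remaining ties split the others into: {Eva, Grace, Priya, Wendy}; {Ursula}; {Chioma}; {Frank}.
That's 4 separate components.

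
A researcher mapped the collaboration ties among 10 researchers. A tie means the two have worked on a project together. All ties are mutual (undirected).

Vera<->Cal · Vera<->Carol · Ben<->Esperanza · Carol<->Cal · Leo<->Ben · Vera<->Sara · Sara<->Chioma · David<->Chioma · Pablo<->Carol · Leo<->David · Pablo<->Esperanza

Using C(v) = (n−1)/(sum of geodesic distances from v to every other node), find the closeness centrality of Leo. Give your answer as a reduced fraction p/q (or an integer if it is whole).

Distances from Leo: Ben:1, Cal:5, Carol:4, Chioma:2, David:1, Esperanza:2, Pablo:3, Sara:3, Vera:4. Sum = 25.
n = 10, so closeness = 9/25.

9/25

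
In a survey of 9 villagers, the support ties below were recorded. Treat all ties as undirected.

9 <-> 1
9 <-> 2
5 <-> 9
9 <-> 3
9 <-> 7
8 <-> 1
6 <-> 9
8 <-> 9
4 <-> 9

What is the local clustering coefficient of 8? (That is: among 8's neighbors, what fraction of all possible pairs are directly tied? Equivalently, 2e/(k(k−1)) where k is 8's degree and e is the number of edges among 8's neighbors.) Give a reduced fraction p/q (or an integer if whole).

8's neighbors: 1 and 9 (k = 2).
Possible neighbor pairs: C(2,2) = 1. Edges among them: 1–9 → e = 1.
Clustering(8) = 1/1.

1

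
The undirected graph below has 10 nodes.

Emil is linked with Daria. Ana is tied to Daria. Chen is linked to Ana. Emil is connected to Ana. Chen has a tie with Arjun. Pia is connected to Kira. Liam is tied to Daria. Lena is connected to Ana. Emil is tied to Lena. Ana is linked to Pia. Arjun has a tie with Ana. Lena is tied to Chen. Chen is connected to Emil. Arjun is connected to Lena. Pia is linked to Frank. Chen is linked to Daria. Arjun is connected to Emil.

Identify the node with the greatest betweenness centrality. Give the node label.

Unnormalized betweenness of each node: Ana:58/3, Arjun:0, Chen:4/3, Daria:8, Emil:4/3, Frank:0, Kira:0, Lena:0, Liam:0, Pia:15.
Ana has the largest value, 58/3, making it the main broker — the node through which the most shortest paths run.

Ana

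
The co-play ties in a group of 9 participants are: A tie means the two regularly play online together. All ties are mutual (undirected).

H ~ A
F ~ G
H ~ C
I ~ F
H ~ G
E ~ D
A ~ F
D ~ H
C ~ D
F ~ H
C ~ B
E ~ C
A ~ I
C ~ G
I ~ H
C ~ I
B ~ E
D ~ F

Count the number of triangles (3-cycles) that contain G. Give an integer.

2

G's neighbors: C, F, and H.
Neighbor pairs that are themselves tied: G–C–H; G–F–H. Each forms one triangle with G, for 2 in total.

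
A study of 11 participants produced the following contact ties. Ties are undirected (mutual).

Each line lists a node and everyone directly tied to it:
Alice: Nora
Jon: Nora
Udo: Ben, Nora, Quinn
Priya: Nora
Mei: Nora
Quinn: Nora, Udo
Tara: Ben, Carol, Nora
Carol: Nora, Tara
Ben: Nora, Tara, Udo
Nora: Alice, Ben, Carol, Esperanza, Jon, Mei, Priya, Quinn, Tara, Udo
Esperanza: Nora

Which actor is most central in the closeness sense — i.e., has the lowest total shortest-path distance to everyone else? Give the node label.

Nora

Farness (sum of distances to all others) for each node — Alice:19, Ben:17, Carol:18, Esperanza:19, Jon:19, Mei:19, Nora:10, Priya:19, Quinn:18, Tara:17, Udo:17.
The smallest farness is 10, for Nora, so Nora has the highest closeness.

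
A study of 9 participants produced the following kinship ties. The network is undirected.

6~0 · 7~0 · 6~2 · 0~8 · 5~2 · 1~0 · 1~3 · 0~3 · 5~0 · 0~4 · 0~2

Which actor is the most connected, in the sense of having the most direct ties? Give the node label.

0

Degrees — 0:8, 1:2, 2:3, 3:2, 4:1, 5:2, 6:2, 7:1, 8:1.
The maximum is 8, attained only by 0.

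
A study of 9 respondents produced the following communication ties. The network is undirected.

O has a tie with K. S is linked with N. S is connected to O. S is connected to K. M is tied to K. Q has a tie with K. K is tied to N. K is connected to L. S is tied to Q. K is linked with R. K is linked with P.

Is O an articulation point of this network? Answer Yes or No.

Even without O, every remaining node can still reach every other (the residual graph is connected), so O is not a cut vertex.

No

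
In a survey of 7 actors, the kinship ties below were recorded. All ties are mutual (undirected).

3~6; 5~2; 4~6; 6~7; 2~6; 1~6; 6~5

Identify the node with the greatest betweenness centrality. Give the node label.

6

Unnormalized betweenness of each node: 1:0, 2:0, 3:0, 4:0, 5:0, 6:14, 7:0.
6 has the largest value, 14, making it the main broker — the node through which the most shortest paths run.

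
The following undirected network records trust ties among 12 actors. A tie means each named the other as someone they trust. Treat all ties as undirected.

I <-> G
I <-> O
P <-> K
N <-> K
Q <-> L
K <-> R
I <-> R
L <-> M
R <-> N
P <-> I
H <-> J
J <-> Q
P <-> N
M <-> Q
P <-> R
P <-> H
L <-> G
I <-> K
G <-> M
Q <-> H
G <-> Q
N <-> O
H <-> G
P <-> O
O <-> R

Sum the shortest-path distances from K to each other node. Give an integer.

Distances from K: G:2, H:2, I:1, J:3, L:3, M:3, N:1, O:2, P:1, Q:3, R:1.
Sum = 2 + 2 + 1 + 3 + 3 + 3 + 1 + 2 + 1 + 3 + 1 = 22.

22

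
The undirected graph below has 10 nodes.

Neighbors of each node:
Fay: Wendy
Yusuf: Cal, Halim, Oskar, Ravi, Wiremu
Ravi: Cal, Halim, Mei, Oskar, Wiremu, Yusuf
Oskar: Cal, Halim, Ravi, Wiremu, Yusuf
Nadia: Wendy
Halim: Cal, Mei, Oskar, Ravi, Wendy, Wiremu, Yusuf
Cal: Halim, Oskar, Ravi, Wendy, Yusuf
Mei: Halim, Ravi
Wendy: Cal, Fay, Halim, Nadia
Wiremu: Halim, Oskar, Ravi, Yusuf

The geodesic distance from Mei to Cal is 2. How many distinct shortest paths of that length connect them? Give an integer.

The shortest distance is 2. The length-2 paths are: Mei–Halim–Cal; Mei–Ravi–Cal.
That gives 2 distinct shortest paths.

2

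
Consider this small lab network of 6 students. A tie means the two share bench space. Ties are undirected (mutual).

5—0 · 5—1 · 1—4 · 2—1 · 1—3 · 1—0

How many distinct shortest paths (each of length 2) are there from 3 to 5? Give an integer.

The shortest distance is 2, and the only length-2 path is 3–1–5. So there is exactly 1 shortest path.

1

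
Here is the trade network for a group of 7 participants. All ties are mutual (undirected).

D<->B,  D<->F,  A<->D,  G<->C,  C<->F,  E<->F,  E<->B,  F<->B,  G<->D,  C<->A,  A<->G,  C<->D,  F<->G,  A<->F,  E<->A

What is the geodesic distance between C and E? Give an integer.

2

One shortest route is C – A – E, which uses 2 edges, and C and E are not directly tied, so nothing shorter exists. So d(C,E) = 2.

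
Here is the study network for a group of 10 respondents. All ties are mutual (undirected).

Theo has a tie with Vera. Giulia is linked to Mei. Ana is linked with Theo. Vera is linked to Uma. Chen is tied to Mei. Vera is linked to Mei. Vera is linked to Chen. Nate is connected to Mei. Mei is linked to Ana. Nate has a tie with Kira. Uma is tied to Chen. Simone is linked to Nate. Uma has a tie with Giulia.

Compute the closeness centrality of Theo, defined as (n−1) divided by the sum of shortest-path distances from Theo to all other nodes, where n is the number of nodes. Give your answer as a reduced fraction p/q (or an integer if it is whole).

Distances from Theo: Ana:1, Chen:2, Giulia:3, Kira:4, Mei:2, Nate:3, Simone:4, Uma:2, Vera:1. Sum = 22.
n = 10, so closeness = 9/22.

9/22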